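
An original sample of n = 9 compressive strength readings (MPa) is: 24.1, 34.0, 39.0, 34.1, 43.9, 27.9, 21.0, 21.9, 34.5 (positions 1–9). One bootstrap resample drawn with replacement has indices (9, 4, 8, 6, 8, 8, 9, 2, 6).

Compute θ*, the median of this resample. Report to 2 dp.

θ* = 27.90

Resample values: 34.5, 34.1, 21.9, 27.9, 21.9, 21.9, 34.5, 34.0, 27.9.
Sorted: 21.9, 21.9, 21.9, 27.9, 27.9, 34.0, 34.1, 34.5, 34.5
Median = middle value = 27.90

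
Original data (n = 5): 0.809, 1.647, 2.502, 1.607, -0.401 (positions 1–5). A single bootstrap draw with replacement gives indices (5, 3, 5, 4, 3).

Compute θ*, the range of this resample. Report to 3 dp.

θ* = 2.903

Resample values: -0.401, 2.502, -0.401, 1.607, 2.502.
Range = 2.502 − -0.401 = 2.903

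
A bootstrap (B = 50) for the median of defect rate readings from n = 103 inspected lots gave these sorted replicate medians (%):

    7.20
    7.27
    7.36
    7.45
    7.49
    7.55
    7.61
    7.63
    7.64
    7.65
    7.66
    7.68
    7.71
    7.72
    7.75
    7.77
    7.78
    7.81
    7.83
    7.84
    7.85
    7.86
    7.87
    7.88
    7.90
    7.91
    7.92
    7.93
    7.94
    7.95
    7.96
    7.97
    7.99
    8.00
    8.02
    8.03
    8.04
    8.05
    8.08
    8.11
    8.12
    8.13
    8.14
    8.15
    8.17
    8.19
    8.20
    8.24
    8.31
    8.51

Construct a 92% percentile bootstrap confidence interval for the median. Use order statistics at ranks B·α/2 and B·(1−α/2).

α = 0.08; lower rank = 50 × 0.040 = 2; upper rank = 50 × 0.960 = 48.
The 2nd smallest replicate is 7.27; the 48th is 8.24.

(7.27, 8.24)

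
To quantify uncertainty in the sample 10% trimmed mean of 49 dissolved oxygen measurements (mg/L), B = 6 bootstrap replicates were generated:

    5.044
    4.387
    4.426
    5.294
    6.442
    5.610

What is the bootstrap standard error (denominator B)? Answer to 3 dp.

Bootstrap SE is the standard deviation of the 6 replicate 10% trimmed means.
Mean of replicates: (5.044 + 4.387 + 4.426 + 5.294 + 6.442 + 5.610) / 6 = 31.2030 / 6 = 5.2005
Sum of squared deviations: (−0.1565)² + (−0.8135)² + (−0.7745)² + (+0.0935)² + (+1.2415)² + (+0.4095)² = 3.0039
Variance = 3.0039 / 6 = 0.5006
SE* = √0.5006

SE* = 0.708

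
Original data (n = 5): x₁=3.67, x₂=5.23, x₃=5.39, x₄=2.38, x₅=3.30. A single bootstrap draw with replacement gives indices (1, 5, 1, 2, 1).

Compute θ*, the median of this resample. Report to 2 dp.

Resample values: 3.67, 3.30, 3.67, 5.23, 3.67.
Sorted: 3.30, 3.67, 3.67, 3.67, 5.23
Median = middle value = 3.67

θ* = 3.67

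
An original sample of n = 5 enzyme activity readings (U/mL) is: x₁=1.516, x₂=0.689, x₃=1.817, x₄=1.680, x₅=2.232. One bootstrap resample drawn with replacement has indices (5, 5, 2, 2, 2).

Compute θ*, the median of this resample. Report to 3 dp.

Resample values: 2.232, 2.232, 0.689, 0.689, 0.689.
Sorted: 0.689, 0.689, 0.689, 2.232, 2.232
Median = middle value = 0.689

θ* = 0.689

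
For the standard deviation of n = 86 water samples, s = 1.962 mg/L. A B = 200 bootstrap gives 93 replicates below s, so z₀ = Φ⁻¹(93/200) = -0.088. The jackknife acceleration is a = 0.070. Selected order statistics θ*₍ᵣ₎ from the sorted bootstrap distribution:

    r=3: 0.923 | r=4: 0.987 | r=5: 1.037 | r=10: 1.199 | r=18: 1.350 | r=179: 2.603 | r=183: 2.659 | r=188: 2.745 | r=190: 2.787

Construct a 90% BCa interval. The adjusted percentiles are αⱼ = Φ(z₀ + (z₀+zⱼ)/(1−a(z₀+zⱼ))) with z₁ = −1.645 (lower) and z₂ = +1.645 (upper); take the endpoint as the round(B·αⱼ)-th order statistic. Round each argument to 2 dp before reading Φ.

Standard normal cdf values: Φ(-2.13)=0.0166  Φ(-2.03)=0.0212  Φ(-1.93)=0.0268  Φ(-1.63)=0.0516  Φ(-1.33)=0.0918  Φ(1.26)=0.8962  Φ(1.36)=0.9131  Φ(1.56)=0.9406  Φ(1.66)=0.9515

Lower: z₀ + z₁ = -0.088 + (-1.645) = -1.733; 1 − a(z₀+z₁) = 1 − (0.070)(-1.733) = 1.1213; argument = -0.088 + (-1.733)/1.1213 = -1.6335 → -1.63.
α₁ = Φ(-1.63) = 0.0516; rank = round(200 × 0.0516) = 10; θ*₍10₎ = 1.199.
Upper: z₀ + z₂ = 1.557; 1 − a(z₀+z₂) = 0.8910; argument = 1.6595 → 1.66; α₂ = 0.9515; rank = 190; θ*₍190₎ = 2.787.

(1.199, 2.787)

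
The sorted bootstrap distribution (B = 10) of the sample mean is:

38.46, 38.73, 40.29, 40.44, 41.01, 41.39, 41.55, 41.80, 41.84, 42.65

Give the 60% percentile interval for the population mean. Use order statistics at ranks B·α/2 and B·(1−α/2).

(38.73, 41.80)

α = 0.40; lower rank = 10 × 0.200 = 2; upper rank = 10 × 0.800 = 8.
The 2nd smallest replicate is 38.73; the 8th is 41.80.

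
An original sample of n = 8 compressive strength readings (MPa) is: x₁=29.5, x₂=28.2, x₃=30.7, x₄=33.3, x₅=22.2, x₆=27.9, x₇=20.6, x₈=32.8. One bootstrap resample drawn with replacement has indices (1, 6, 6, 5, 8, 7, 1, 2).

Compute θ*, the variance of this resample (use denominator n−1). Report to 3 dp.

Resample values: 29.5, 27.9, 27.9, 22.2, 32.8, 20.6, 29.5, 28.2.
Mean = 27.3250; sum of squared deviations = 112.3550
s² = 112.3550 / 7 = 16.0507

θ* = 16.051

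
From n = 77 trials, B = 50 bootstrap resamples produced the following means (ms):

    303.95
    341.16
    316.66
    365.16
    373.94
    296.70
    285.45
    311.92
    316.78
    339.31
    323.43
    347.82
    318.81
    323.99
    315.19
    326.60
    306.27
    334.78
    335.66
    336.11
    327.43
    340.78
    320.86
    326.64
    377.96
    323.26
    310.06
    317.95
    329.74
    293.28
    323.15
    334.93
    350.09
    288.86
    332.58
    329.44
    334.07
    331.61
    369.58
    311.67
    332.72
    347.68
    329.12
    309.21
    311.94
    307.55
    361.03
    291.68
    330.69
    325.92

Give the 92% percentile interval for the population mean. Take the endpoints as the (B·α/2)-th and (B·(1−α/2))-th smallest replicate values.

Sorted replicates: 285.45, 288.86, 291.68, 293.28, 296.70, 303.95, 306.27, 307.55, 309.21, 310.06, 311.67, 311.92, 311.94, 315.19, 316.66, 316.78, 317.95, 318.81, 320.86, 323.15, 323.26, 323.43, 323.99, 325.92, 326.60, 326.64, 327.43, 329.12, 329.44, 329.74, 330.69, 331.61, 332.58, 332.72, 334.07, 334.78, 334.93, 335.66, 336.11, 339.31, 340.78, 341.16, 347.68, 347.82, 350.09, 361.03, 365.16, 369.58, 373.94, 377.96
α = 0.08; lower rank = 50 × 0.040 = 2; upper rank = 50 × 0.960 = 48.
The 2nd smallest replicate is 288.86; the 48th is 369.58.

(288.86, 369.58)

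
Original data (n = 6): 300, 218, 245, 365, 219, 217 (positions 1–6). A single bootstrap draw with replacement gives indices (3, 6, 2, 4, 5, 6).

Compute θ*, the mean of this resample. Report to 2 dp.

Resample values: 245, 217, 218, 365, 219, 217.
Mean = (245 + 217 + 218 + 365 + 219 + 217) / 6 = 1481.0 / 6 = 246.83

θ* = 246.83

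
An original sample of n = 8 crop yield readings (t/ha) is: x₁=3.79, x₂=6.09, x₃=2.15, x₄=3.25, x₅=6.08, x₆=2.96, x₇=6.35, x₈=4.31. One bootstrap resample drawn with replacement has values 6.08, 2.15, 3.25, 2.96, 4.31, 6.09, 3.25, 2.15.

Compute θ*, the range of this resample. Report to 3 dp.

Range = 6.09 − 2.15 = 3.940

θ* = 3.940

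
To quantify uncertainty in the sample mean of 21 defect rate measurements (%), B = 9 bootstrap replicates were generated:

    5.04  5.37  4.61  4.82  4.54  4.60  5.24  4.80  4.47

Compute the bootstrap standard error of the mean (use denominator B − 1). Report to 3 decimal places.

Bootstrap SE is the standard deviation of the 9 replicate means.
Mean of replicates: (5.04 + 5.37 + 4.61 + 4.82 + 4.54 + 4.60 + 5.24 + 4.80 + 4.47) / 9 = 43.4900 / 9 = 4.8322
Sum of squared deviations: (+0.2078)² + (+0.5378)² + (−0.2222)² + (−0.0122)² + (−0.2922)² + (−0.2322)² + (+0.4078)² + (−0.0322)² + (−0.3622)² = 0.8198
Variance = 0.8198 / 8 = 0.1025
SE* = √0.1025

SE* = 0.320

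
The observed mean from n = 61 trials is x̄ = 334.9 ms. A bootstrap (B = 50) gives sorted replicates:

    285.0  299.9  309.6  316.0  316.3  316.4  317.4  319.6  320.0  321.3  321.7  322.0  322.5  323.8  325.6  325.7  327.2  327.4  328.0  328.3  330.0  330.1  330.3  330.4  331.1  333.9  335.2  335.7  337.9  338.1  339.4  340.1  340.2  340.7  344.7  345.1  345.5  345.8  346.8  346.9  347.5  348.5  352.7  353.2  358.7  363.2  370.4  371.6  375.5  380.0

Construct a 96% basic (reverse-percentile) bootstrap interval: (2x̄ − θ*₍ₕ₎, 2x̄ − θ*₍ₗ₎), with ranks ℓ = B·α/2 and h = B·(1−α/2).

Percentile endpoints at ranks 1 and 49: θ*₍1₎ = 285.0, θ*₍49₎ = 375.5.
Basic interval reflects these around x̄:
  lower = 2 × 334.9 − 375.5 = 294.3
  upper = 2 × 334.9 − 285.0 = 384.8

(294.3, 384.8)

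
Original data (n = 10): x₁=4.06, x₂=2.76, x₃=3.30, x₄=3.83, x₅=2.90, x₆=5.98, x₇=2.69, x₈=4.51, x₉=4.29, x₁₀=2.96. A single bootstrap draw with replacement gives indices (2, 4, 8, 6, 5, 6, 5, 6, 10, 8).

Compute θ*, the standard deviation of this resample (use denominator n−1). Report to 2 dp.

Resample values: 2.76, 3.83, 4.51, 5.98, 2.90, 5.98, 2.90, 5.98, 2.96, 4.51.
Mean = 4.2310; sum of squared deviations = 16.8159
s² = 16.8159 / 9 = 1.8684
s = √1.8684 = 1.37

θ* = 1.37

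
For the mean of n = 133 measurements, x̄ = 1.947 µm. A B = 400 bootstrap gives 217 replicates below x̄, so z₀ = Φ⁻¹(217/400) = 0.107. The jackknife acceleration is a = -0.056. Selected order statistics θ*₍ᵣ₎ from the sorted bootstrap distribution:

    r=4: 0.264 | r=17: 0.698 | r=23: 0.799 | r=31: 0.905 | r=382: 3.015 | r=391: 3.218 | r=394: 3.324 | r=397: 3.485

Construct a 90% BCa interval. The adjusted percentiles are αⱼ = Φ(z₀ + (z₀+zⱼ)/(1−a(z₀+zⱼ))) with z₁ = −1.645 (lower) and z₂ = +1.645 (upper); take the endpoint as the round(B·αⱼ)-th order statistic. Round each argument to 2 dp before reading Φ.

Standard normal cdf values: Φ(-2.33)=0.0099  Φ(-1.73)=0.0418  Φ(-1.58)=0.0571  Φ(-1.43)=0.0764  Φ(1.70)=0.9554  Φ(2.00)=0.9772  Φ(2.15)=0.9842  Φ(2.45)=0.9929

Lower: z₀ + z₁ = 0.107 + (-1.645) = -1.538; 1 − a(z₀+z₁) = 1 − (-0.056)(-1.538) = 0.9139; argument = 0.107 + (-1.538)/0.9139 = -1.5759 → -1.58.
α₁ = Φ(-1.58) = 0.0571; rank = round(400 × 0.0571) = 23; θ*₍23₎ = 0.799.
Upper: z₀ + z₂ = 1.752; 1 − a(z₀+z₂) = 1.0981; argument = 1.7025 → 1.70; α₂ = 0.9554; rank = 382; θ*₍382₎ = 3.015.

(0.799, 3.015)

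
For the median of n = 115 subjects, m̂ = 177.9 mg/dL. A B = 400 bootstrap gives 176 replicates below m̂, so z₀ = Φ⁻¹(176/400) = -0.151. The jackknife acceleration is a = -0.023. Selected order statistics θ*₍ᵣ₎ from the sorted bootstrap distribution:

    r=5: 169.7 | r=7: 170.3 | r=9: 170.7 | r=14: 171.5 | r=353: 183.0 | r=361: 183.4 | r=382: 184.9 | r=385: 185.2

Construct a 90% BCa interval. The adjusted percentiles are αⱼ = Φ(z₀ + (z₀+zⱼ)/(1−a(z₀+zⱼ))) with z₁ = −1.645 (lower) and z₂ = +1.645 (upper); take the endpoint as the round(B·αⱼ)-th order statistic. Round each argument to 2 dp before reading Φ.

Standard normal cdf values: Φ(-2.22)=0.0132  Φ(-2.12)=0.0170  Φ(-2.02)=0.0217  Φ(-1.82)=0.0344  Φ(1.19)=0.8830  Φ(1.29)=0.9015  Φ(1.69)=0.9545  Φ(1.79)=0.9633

Lower: z₀ + z₁ = -0.151 + (-1.645) = -1.796; 1 − a(z₀+z₁) = 1 − (-0.023)(-1.796) = 0.9587; argument = -0.151 + (-1.796)/0.9587 = -2.0244 → -2.02.
α₁ = Φ(-2.02) = 0.0217; rank = round(400 × 0.0217) = 9; θ*₍9₎ = 170.7.
Upper: z₀ + z₂ = 1.494; 1 − a(z₀+z₂) = 1.0344; argument = 1.2934 → 1.29; α₂ = 0.9015; rank = 361; θ*₍361₎ = 183.4.

(170.7, 183.4)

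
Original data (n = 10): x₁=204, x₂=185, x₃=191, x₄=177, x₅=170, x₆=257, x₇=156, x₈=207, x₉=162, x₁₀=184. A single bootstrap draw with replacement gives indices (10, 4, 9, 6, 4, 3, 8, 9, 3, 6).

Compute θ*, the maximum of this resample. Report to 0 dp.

θ* = 257

Resample values: 184, 177, 162, 257, 177, 191, 207, 162, 191, 257.
Maximum = 257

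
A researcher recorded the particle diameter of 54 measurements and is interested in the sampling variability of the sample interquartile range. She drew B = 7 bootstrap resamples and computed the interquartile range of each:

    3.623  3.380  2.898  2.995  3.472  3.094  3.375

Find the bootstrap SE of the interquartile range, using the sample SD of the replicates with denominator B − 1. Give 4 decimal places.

SE* = 0.2687

Bootstrap SE is the standard deviation of the 7 replicate interquartile ranges.
Mean of replicates: (3.623 + 3.380 + 2.898 + 2.995 + 3.472 + 3.094 + 3.375) / 7 = 22.83700 / 7 = 3.26243
Sum of squared deviations: (+0.36057)² + (+0.11757)² + (−0.36443)² + (−0.26743)² + (+0.20957)² + (−0.16843)² + (+0.11257)² = 0.43312
Variance = 0.43312 / 6 = 0.07219
SE* = √0.07219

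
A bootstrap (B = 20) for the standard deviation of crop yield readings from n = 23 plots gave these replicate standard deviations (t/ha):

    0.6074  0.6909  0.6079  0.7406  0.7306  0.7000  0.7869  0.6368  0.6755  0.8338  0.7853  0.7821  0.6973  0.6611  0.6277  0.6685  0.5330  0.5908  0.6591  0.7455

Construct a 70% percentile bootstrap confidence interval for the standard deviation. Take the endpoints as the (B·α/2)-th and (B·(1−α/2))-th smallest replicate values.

(0.6074, 0.7821)

Sorted replicates: 0.5330, 0.5908, 0.6074, 0.6079, 0.6277, 0.6368, 0.6591, 0.6611, 0.6685, 0.6755, 0.6909, 0.6973, 0.7000, 0.7306, 0.7406, 0.7455, 0.7821, 0.7853, 0.7869, 0.8338
α = 0.30; lower rank = 20 × 0.150 = 3; upper rank = 20 × 0.850 = 17.
The 3rd smallest replicate is 0.6074; the 17th is 0.7821.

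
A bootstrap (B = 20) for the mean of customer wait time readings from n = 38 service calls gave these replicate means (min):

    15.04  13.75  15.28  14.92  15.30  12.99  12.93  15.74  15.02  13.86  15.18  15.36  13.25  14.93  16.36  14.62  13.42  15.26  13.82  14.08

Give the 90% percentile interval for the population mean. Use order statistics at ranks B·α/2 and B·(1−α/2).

Sorted replicates: 12.93, 12.99, 13.25, 13.42, 13.75, 13.82, 13.86, 14.08, 14.62, 14.92, 14.93, 15.02, 15.04, 15.18, 15.26, 15.28, 15.30, 15.36, 15.74, 16.36
α = 0.10; lower rank = 20 × 0.050 = 1; upper rank = 20 × 0.950 = 19.
The 1st smallest replicate is 12.93; the 19th is 15.74.

(12.93, 15.74)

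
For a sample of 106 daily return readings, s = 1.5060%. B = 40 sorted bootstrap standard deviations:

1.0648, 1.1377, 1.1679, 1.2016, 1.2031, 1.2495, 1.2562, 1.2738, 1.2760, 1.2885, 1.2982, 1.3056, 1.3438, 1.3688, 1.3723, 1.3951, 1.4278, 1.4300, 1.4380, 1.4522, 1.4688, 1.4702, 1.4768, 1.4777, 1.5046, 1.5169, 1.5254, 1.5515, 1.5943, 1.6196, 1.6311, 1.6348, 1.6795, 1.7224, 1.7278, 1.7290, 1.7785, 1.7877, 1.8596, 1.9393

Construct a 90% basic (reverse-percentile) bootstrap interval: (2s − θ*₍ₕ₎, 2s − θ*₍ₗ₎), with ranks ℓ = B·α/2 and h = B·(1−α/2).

(1.2243, 1.8743)

Percentile endpoints at ranks 2 and 38: θ*₍2₎ = 1.1377, θ*₍38₎ = 1.7877.
Basic interval reflects these around s:
  lower = 2 × 1.5060 − 1.7877 = 1.2243
  upper = 2 × 1.5060 − 1.1377 = 1.8743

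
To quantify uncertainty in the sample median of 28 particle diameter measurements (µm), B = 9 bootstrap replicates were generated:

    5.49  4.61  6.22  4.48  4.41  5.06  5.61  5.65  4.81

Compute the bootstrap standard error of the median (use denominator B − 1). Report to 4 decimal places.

SE* = 0.6259

Bootstrap SE is the standard deviation of the 9 replicate medians.
Mean of replicates: (5.49 + 4.61 + 6.22 + 4.48 + 4.41 + 5.06 + 5.61 + 5.65 + 4.81) / 9 = 46.34000 / 9 = 5.14889
Sum of squared deviations: (+0.34111)² + (−0.53889)² + (+1.07111)² + (−0.66889)² + (−0.73889)² + (−0.08889)² + (+0.46111)² + (+0.50111)² + (−0.33889)² = 3.13389
Variance = 3.13389 / 8 = 0.39174
SE* = √0.39174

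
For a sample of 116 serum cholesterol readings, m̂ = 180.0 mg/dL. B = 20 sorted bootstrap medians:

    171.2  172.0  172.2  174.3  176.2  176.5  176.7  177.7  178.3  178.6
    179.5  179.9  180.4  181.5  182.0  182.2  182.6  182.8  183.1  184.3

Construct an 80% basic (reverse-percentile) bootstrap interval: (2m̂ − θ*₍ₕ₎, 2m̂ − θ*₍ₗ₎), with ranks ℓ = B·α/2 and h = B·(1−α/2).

(177.2, 188.0)

Percentile endpoints at ranks 2 and 18: θ*₍2₎ = 172.0, θ*₍18₎ = 182.8.
Basic interval reflects these around m̂:
  lower = 2 × 180.0 − 182.8 = 177.2
  upper = 2 × 180.0 − 172.0 = 188.0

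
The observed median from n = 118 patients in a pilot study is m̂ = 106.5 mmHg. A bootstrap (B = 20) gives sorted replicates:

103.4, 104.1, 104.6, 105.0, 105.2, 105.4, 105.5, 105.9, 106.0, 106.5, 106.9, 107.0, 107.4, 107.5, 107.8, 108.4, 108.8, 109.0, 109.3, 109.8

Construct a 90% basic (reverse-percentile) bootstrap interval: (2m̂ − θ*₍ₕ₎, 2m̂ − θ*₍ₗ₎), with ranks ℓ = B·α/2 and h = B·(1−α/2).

(103.7, 109.6)

Percentile endpoints at ranks 1 and 19: θ*₍1₎ = 103.4, θ*₍19₎ = 109.3.
Basic interval reflects these around m̂:
  lower = 2 × 106.5 − 109.3 = 103.7
  upper = 2 × 106.5 − 103.4 = 109.6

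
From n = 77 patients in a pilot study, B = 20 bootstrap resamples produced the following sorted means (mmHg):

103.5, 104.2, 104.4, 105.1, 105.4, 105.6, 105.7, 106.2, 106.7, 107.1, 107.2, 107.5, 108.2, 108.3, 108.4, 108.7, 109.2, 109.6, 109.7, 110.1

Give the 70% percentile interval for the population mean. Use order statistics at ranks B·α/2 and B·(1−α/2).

(104.4, 109.2)

α = 0.30; lower rank = 20 × 0.150 = 3; upper rank = 20 × 0.850 = 17.
The 3rd smallest replicate is 104.4; the 17th is 109.2.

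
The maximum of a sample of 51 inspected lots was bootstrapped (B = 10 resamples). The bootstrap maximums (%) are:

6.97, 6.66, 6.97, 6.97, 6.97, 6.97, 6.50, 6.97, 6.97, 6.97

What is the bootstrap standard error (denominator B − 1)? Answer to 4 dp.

SE* = 0.1687

Bootstrap SE is the standard deviation of the 10 replicate maximums.
Mean of replicates: (6.97 + 6.66 + 6.97 + 6.97 + 6.97 + 6.97 + 6.50 + 6.97 + 6.97 + 6.97) / 10 = 68.92000 / 10 = 6.89200
Sum of squared deviations: (+0.07800)² + (−0.23200)² + (+0.07800)² + (+0.07800)² + (+0.07800)² + (+0.07800)² + (−0.39200)² + (+0.07800)² + (+0.07800)² + (+0.07800)² = 0.25616
Variance = 0.25616 / 9 = 0.02846
SE* = √0.02846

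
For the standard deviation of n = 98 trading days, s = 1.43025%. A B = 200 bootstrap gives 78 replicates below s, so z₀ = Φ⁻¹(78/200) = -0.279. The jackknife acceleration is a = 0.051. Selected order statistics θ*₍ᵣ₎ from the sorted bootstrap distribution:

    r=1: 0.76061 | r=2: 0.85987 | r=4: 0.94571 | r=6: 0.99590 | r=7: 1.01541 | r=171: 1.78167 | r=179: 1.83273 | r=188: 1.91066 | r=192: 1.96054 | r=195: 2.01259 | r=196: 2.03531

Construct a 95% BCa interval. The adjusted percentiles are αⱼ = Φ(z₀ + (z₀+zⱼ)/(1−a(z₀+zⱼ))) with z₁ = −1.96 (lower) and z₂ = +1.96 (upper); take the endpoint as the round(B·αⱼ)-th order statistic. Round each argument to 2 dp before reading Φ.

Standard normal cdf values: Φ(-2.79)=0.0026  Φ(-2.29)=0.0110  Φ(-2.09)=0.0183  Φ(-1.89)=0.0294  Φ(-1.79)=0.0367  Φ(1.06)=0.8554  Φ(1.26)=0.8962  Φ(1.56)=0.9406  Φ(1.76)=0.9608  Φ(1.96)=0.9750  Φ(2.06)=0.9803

Lower: z₀ + z₁ = -0.279 + (-1.960) = -2.239; 1 − a(z₀+z₁) = 1 − (0.051)(-2.239) = 1.1142; argument = -0.279 + (-2.239)/1.1142 = -2.2885 → -2.29.
α₁ = Φ(-2.29) = 0.0110; rank = round(200 × 0.0110) = 2; θ*₍2₎ = 0.85987.
Upper: z₀ + z₂ = 1.681; 1 − a(z₀+z₂) = 0.9143; argument = 1.5596 → 1.56; α₂ = 0.9406; rank = 188; θ*₍188₎ = 1.91066.

(0.85987, 1.91066)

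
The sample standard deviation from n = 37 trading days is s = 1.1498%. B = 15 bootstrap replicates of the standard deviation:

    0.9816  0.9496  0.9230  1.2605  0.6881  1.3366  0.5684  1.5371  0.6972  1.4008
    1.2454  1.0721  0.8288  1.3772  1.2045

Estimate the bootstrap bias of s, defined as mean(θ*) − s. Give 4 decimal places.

bias = −0.0784

mean(θ*) = (0.9816 + 0.9496 + 0.9230 + 1.2605 + 0.6881 + 1.3366 + 0.5684 + 1.5371 + 0.6972 + 1.4008 + 1.2454 + 1.0721 + 0.8288 + 1.3772 + 1.2045) / 15 = 1.07139
bias = 1.07139 − 1.1498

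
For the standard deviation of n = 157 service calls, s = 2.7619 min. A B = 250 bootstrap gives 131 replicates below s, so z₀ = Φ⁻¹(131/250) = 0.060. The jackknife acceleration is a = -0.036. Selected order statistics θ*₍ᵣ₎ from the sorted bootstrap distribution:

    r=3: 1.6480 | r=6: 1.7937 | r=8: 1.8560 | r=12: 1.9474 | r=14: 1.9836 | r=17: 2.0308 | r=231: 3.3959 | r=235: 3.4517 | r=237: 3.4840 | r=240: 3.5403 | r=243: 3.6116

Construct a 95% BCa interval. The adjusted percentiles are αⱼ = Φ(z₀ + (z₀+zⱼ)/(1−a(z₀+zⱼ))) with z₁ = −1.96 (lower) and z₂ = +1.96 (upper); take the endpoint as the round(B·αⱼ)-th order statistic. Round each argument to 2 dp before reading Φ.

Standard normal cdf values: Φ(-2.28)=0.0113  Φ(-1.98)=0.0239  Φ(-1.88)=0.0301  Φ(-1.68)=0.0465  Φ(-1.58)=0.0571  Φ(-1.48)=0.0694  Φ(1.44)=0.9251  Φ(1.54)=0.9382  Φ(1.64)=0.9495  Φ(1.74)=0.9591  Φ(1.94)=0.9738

Lower: z₀ + z₁ = 0.060 + (-1.960) = -1.900; 1 − a(z₀+z₁) = 1 − (-0.036)(-1.900) = 0.9316; argument = 0.060 + (-1.900)/0.9316 = -1.9795 → -1.98.
α₁ = Φ(-1.98) = 0.0239; rank = round(250 × 0.0239) = 6; θ*₍6₎ = 1.7937.
Upper: z₀ + z₂ = 2.020; 1 − a(z₀+z₂) = 1.0727; argument = 1.9431 → 1.94; α₂ = 0.9738; rank = 243; θ*₍243₎ = 3.6116.

(1.7937, 3.6116)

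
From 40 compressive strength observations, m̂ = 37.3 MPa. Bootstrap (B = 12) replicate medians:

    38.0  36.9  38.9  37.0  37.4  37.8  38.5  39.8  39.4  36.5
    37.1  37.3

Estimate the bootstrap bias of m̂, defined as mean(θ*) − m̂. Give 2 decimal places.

bias = +0.58

mean(θ*) = (38.0 + 36.9 + 38.9 + 37.0 + 37.4 + 37.8 + 38.5 + 39.8 + 39.4 + 36.5 + 37.1 + 37.3) / 12 = 37.883
bias = 37.883 − 37.3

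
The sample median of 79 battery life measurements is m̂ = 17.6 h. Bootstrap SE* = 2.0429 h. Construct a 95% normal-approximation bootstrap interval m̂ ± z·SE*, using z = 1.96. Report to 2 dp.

Margin = 1.96 × 2.0429 = 4.004
Interval: 17.6 ± 4.004

(13.60, 21.60)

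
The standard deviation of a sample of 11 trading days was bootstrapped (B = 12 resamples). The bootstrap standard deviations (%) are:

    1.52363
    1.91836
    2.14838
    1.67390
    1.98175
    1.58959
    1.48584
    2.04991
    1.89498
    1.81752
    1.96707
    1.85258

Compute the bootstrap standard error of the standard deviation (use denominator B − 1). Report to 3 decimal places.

SE* = 0.213

Bootstrap SE is the standard deviation of the 12 replicate standard deviations.
Mean of replicates: (1.52363 + 1.91836 + 2.14838 + 1.67390 + 1.98175 + 1.58959 + 1.48584 + 2.04991 + 1.89498 + 1.81752 + 1.96707 + 1.85258) / 12 = 21.903510 / 12 = 1.825292
Sum of squared deviations: (−0.301662)² + (+0.093068)² + (+0.323087)² + (−0.151393)² + (+0.156457)² + (−0.235702)² + (−0.339452)² + (+0.224618)² + (+0.069688)² + (−0.007772)² + (+0.141778)² + (+0.027287)² = 0.498445
Variance = 0.498445 / 11 = 0.045313
SE* = √0.045313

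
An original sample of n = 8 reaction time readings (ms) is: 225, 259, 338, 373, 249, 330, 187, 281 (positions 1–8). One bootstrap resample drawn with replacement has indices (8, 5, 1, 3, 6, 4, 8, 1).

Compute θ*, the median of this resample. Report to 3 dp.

Resample values: 281, 249, 225, 338, 330, 373, 281, 225.
Sorted: 225, 225, 249, 281, 281, 330, 338, 373
Median = average of the two middle values = 281.000

θ* = 281.000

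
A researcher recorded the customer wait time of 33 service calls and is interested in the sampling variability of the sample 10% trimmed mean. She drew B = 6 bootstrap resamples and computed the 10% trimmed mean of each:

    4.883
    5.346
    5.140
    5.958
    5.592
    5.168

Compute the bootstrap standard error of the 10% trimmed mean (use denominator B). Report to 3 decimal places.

SE* = 0.347

Bootstrap SE is the standard deviation of the 6 replicate 10% trimmed means.
Mean of replicates: (4.883 + 5.346 + 5.140 + 5.958 + 5.592 + 5.168) / 6 = 32.0870 / 6 = 5.3478
Sum of squared deviations: (−0.4648)² + (−0.0018)² + (−0.2078)² + (+0.6102)² + (+0.2442)² + (−0.1798)² = 0.7235
Variance = 0.7235 / 6 = 0.1206
SE* = √0.1206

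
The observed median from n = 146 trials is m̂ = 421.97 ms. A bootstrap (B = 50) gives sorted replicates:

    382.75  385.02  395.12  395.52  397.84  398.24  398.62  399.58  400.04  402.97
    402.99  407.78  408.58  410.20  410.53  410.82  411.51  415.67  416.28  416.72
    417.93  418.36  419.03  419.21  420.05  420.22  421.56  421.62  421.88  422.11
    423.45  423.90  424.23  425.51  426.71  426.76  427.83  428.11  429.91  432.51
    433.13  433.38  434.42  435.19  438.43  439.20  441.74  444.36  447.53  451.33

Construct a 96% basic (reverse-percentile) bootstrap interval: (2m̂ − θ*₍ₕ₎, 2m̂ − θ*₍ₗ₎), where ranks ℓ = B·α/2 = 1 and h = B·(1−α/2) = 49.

(396.41, 461.19)

Percentile endpoints at ranks 1 and 49: θ*₍1₎ = 382.75, θ*₍49₎ = 447.53.
Basic interval reflects these around m̂:
  lower = 2 × 421.97 − 447.53 = 396.41
  upper = 2 × 421.97 − 382.75 = 461.19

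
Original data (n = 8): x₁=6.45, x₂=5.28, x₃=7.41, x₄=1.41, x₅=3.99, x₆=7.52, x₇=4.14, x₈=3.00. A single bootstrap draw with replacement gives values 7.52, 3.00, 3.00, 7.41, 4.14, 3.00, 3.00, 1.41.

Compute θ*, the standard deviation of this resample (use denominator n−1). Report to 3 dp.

θ* = 2.227

Mean = 4.0600; sum of squared deviations = 34.7174
s² = 34.7174 / 7 = 4.9596
s = √4.9596 = 2.227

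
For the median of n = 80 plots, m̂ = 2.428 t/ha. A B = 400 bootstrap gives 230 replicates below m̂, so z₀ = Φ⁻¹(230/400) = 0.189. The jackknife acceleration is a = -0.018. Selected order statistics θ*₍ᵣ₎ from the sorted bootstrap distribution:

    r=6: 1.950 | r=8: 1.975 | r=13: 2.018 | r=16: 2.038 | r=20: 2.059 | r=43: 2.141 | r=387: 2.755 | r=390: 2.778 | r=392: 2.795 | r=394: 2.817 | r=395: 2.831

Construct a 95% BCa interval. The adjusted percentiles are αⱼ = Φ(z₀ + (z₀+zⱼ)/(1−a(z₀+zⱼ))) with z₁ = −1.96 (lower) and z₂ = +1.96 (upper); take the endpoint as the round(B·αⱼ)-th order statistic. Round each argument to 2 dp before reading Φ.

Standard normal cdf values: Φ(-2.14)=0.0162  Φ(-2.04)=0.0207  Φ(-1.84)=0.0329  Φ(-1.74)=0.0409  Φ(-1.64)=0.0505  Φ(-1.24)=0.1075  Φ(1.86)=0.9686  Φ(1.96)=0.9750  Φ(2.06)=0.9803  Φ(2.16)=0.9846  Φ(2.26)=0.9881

Lower: z₀ + z₁ = 0.189 + (-1.960) = -1.771; 1 − a(z₀+z₁) = 1 − (-0.018)(-1.771) = 0.9681; argument = 0.189 + (-1.771)/0.9681 = -1.6403 → -1.64.
α₁ = Φ(-1.64) = 0.0505; rank = round(400 × 0.0505) = 20; θ*₍20₎ = 2.059.
Upper: z₀ + z₂ = 2.149; 1 − a(z₀+z₂) = 1.0387; argument = 2.2580 → 2.26; α₂ = 0.9881; rank = 395; θ*₍395₎ = 2.831.

(2.059, 2.831)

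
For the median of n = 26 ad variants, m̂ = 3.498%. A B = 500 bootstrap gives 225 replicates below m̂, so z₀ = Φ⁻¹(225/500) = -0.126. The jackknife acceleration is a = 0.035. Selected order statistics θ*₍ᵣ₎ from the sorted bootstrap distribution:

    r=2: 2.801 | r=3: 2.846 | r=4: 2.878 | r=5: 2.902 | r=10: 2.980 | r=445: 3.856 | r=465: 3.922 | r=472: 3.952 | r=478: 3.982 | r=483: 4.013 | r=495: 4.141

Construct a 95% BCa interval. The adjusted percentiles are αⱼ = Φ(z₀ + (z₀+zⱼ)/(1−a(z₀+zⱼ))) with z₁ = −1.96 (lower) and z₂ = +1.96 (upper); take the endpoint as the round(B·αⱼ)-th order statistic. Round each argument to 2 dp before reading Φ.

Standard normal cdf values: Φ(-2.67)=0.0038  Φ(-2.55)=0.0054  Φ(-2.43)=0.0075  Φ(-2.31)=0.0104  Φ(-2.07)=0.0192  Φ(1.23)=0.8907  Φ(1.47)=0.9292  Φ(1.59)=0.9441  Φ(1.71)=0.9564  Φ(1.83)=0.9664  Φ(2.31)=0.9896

(2.980, 4.013)

Lower: z₀ + z₁ = -0.126 + (-1.960) = -2.086; 1 − a(z₀+z₁) = 1 − (0.035)(-2.086) = 1.0730; argument = -0.126 + (-2.086)/1.0730 = -2.0701 → -2.07.
α₁ = Φ(-2.07) = 0.0192; rank = round(500 × 0.0192) = 10; θ*₍10₎ = 2.980.
Upper: z₀ + z₂ = 1.834; 1 − a(z₀+z₂) = 0.9358; argument = 1.8338 → 1.83; α₂ = 0.9664; rank = 483; θ*₍483₎ = 4.013.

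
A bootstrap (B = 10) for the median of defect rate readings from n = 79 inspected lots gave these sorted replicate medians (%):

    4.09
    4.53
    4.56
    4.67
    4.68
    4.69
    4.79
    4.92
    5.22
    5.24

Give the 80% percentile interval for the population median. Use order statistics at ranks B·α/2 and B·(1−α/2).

(4.09, 5.22)

α = 0.20; lower rank = 10 × 0.100 = 1; upper rank = 10 × 0.900 = 9.
The 1st smallest replicate is 4.09; the 9th is 5.22.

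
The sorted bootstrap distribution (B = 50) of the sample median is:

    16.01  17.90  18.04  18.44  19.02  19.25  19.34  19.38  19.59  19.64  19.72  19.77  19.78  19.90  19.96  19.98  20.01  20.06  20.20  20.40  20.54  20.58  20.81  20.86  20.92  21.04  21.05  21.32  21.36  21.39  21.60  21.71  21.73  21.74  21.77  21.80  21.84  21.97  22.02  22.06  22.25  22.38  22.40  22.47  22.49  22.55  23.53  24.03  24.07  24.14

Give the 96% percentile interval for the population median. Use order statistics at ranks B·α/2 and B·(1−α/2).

(16.01, 24.07)

α = 0.04; lower rank = 50 × 0.020 = 1; upper rank = 50 × 0.980 = 49.
The 1st smallest replicate is 16.01; the 49th is 24.07.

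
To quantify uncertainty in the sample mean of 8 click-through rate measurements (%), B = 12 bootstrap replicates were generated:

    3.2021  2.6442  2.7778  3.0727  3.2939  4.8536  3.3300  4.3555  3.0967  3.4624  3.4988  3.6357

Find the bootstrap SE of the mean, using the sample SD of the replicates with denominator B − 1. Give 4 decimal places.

SE* = 0.6247

Bootstrap SE is the standard deviation of the 12 replicate means.
Mean of replicates: (3.2021 + 2.6442 + 2.7778 + 3.0727 + 3.2939 + 4.8536 + 3.3300 + 4.3555 + 3.0967 + 3.4624 + 3.4988 + 3.6357) / 12 = 41.22340 / 12 = 3.43528
Sum of squared deviations: (−0.23318)² + (−0.79108)² + (−0.65748)² + (−0.36258)² + (−0.14138)² + (+1.41832)² + (−0.10528)² + (+0.92022)² + (−0.33858)² + (+0.02712)² + (+0.06352)² + (+0.20042)² = 4.29301
Variance = 4.29301 / 11 = 0.39027
SE* = √0.39027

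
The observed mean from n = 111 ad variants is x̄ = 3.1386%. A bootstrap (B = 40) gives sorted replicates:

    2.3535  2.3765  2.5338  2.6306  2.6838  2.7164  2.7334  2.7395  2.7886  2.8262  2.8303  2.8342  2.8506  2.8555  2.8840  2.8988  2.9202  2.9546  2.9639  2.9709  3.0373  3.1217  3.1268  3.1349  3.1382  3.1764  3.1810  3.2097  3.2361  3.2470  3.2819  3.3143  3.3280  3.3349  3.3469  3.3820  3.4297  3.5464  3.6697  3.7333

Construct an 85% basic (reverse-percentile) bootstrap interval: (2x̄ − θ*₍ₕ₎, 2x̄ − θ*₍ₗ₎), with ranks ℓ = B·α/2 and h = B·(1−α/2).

(2.8475, 3.7434)

Percentile endpoints at ranks 3 and 37: θ*₍3₎ = 2.5338, θ*₍37₎ = 3.4297.
Basic interval reflects these around x̄:
  lower = 2 × 3.1386 − 3.4297 = 2.8475
  upper = 2 × 3.1386 − 2.5338 = 3.7434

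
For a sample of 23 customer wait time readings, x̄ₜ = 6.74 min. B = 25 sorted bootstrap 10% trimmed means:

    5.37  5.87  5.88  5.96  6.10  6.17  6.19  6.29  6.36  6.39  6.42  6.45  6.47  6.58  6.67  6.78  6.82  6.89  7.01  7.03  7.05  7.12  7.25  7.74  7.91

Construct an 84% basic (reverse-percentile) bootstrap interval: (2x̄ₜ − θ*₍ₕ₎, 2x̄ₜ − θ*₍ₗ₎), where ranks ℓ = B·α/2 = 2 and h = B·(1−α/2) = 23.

Percentile endpoints at ranks 2 and 23: θ*₍2₎ = 5.87, θ*₍23₎ = 7.25.
Basic interval reflects these around x̄ₜ:
  lower = 2 × 6.74 − 7.25 = 6.23
  upper = 2 × 6.74 − 5.87 = 7.61

(6.23, 7.61)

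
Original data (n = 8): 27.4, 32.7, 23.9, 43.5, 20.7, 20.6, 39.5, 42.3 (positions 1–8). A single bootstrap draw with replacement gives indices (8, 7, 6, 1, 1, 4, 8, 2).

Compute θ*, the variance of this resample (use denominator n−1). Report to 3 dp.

θ* = 74.991

Resample values: 42.3, 39.5, 20.6, 27.4, 27.4, 43.5, 42.3, 32.7.
Mean = 34.4625; sum of squared deviations = 524.9387
s² = 524.9387 / 7 = 74.9912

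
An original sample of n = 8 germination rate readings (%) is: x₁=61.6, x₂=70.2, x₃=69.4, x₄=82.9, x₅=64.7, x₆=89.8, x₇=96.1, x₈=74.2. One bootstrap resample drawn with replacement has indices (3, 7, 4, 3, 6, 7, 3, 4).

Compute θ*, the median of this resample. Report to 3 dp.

θ* = 82.900

Resample values: 69.4, 96.1, 82.9, 69.4, 89.8, 96.1, 69.4, 82.9.
Sorted: 69.4, 69.4, 69.4, 82.9, 82.9, 89.8, 96.1, 96.1
Median = average of the two middle values = 82.900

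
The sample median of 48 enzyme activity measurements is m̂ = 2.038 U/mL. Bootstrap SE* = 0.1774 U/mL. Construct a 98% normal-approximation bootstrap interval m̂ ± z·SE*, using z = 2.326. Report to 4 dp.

(1.6254, 2.4506)

Margin = 2.326 × 0.1774 = 0.41263
Interval: 2.038 ± 0.41263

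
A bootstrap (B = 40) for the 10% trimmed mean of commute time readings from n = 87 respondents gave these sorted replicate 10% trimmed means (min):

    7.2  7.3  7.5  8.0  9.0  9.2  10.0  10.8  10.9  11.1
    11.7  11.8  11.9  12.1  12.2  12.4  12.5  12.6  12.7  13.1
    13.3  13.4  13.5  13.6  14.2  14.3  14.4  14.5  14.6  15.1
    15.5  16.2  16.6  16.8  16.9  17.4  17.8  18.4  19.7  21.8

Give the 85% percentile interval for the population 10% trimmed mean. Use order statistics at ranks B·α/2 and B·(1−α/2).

(7.5, 17.8)

α = 0.15; lower rank = 40 × 0.075 = 3; upper rank = 40 × 0.925 = 37.
The 3rd smallest replicate is 7.5; the 37th is 17.8.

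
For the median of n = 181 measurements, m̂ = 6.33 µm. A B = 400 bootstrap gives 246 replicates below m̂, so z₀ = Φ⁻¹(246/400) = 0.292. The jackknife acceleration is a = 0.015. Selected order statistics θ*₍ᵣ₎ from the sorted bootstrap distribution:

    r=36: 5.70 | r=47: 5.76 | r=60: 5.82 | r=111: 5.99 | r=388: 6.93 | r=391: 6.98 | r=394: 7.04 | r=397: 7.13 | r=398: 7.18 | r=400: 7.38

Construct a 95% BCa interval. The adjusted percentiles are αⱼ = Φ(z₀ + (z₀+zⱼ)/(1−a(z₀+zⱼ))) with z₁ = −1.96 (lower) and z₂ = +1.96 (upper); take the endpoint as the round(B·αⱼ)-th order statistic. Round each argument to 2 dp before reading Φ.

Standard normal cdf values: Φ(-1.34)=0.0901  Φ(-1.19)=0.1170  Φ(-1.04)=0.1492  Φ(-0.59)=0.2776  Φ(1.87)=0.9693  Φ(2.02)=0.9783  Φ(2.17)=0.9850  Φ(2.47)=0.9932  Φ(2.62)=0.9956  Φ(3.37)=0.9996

(5.70, 7.18)

Lower: z₀ + z₁ = 0.292 + (-1.960) = -1.668; 1 − a(z₀+z₁) = 1 − (0.015)(-1.668) = 1.0250; argument = 0.292 + (-1.668)/1.0250 = -1.3353 → -1.34.
α₁ = Φ(-1.34) = 0.0901; rank = round(400 × 0.0901) = 36; θ*₍36₎ = 5.70.
Upper: z₀ + z₂ = 2.252; 1 − a(z₀+z₂) = 0.9662; argument = 2.6227 → 2.62; α₂ = 0.9956; rank = 398; θ*₍398₎ = 7.18.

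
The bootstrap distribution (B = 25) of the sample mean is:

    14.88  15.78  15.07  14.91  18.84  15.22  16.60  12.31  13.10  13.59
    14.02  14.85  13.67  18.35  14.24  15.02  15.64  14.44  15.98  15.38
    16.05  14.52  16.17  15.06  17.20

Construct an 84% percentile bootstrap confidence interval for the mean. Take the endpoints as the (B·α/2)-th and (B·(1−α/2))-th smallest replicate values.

Sorted replicates: 12.31, 13.10, 13.59, 13.67, 14.02, 14.24, 14.44, 14.52, 14.85, 14.88, 14.91, 15.02, 15.06, 15.07, 15.22, 15.38, 15.64, 15.78, 15.98, 16.05, 16.17, 16.60, 17.20, 18.35, 18.84
α = 0.16; lower rank = 25 × 0.080 = 2; upper rank = 25 × 0.920 = 23.
The 2nd smallest replicate is 13.10; the 23rd is 17.20.

(13.10, 17.20)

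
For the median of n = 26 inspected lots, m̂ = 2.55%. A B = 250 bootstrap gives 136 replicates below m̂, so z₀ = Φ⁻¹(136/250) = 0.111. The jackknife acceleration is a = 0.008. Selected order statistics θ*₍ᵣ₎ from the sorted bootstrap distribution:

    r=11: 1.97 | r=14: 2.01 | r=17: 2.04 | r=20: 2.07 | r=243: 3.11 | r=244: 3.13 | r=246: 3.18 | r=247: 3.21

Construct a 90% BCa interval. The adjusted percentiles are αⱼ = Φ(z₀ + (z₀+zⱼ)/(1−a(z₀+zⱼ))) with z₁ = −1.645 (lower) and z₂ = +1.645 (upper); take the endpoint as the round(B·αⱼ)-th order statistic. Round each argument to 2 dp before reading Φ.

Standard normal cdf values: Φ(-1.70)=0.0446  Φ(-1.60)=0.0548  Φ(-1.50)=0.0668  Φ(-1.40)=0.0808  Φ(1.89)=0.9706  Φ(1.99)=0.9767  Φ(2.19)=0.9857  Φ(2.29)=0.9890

(2.07, 3.11)

Lower: z₀ + z₁ = 0.111 + (-1.645) = -1.534; 1 − a(z₀+z₁) = 1 − (0.008)(-1.534) = 1.0123; argument = 0.111 + (-1.534)/1.0123 = -1.4044 → -1.40.
α₁ = Φ(-1.40) = 0.0808; rank = round(250 × 0.0808) = 20; θ*₍20₎ = 2.07.
Upper: z₀ + z₂ = 1.756; 1 − a(z₀+z₂) = 0.9860; argument = 1.8920 → 1.89; α₂ = 0.9706; rank = 243; θ*₍243₎ = 3.11.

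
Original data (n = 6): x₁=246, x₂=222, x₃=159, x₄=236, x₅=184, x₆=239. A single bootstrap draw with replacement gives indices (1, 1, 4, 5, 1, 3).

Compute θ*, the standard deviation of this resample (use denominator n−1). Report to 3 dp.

θ* = 38.209

Resample values: 246, 246, 236, 184, 246, 159.
Mean = 219.5000; sum of squared deviations = 7299.5000
s² = 7299.5000 / 5 = 1459.9000
s = √1459.9000 = 38.209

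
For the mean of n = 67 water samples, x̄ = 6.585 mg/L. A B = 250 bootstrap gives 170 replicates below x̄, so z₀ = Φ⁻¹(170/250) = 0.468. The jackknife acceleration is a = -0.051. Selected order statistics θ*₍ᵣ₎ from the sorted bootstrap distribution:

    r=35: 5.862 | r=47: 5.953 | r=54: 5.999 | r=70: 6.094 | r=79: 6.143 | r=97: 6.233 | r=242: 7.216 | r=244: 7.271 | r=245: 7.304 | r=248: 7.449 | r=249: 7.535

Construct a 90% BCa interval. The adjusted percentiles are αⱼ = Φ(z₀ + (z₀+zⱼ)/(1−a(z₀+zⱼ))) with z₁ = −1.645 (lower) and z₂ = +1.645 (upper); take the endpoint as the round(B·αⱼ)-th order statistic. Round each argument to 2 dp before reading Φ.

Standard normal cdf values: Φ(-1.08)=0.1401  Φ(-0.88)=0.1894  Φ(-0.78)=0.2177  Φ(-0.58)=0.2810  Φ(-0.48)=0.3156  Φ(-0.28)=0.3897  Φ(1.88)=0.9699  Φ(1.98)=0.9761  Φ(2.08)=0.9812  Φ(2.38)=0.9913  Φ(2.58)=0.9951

Lower: z₀ + z₁ = 0.468 + (-1.645) = -1.177; 1 − a(z₀+z₁) = 1 − (-0.051)(-1.177) = 0.9400; argument = 0.468 + (-1.177)/0.9400 = -0.7842 → -0.78.
α₁ = Φ(-0.78) = 0.2177; rank = round(250 × 0.2177) = 54; θ*₍54₎ = 5.999.
Upper: z₀ + z₂ = 2.113; 1 − a(z₀+z₂) = 1.1078; argument = 2.3754 → 2.38; α₂ = 0.9913; rank = 248; θ*₍248₎ = 7.449.

(5.999, 7.449)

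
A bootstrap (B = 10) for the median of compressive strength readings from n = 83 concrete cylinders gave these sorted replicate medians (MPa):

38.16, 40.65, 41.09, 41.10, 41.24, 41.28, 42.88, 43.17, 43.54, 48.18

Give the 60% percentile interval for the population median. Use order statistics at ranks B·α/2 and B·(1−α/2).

α = 0.40; lower rank = 10 × 0.200 = 2; upper rank = 10 × 0.800 = 8.
The 2nd smallest replicate is 40.65; the 8th is 43.17.

(40.65, 43.17)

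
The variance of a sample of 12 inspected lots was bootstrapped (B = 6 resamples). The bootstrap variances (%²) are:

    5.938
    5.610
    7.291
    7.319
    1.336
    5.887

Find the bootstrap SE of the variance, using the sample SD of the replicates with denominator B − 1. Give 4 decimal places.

SE* = 2.1993

Bootstrap SE is the standard deviation of the 6 replicate variances.
Mean of replicates: (5.938 + 5.610 + 7.291 + 7.319 + 1.336 + 5.887) / 6 = 33.38100 / 6 = 5.56350
Sum of squared deviations: (+0.37450)² + (+0.04650)² + (+1.72750)² + (+1.75550)² + (−4.22750)² + (+0.32350)² = 24.18486
Variance = 24.18486 / 5 = 4.83697
SE* = √4.83697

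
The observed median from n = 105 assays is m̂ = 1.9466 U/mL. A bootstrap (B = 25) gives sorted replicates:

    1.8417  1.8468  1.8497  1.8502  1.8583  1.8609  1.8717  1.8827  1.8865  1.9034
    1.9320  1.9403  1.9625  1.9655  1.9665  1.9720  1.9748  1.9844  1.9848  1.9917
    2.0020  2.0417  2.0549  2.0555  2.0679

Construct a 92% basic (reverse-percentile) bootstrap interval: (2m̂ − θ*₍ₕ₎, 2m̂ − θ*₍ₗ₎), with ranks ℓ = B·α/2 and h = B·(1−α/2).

Percentile endpoints at ranks 1 and 24: θ*₍1₎ = 1.8417, θ*₍24₎ = 2.0555.
Basic interval reflects these around m̂:
  lower = 2 × 1.9466 − 2.0555 = 1.8377
  upper = 2 × 1.9466 − 1.8417 = 2.0515

(1.8377, 2.0515)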